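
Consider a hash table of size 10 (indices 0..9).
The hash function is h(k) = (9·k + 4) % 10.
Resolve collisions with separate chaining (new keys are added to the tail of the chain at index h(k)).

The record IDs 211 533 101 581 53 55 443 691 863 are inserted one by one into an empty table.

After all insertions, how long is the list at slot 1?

4

211 → bucket 3
533 → bucket 1
101 → bucket 3 (collision)
581 → bucket 3 (collision)
53 → bucket 1 (collision)
55 → bucket 9
443 → bucket 1 (collision)
691 → bucket 3 (collision)
863 → bucket 1 (collision)
Final buckets:
0: —
1: 533 -> 53 -> 443 -> 863
2: —
3: 211 -> 101 -> 581 -> 691
4: —
5: —
6: —
7: —
8: —
9: 55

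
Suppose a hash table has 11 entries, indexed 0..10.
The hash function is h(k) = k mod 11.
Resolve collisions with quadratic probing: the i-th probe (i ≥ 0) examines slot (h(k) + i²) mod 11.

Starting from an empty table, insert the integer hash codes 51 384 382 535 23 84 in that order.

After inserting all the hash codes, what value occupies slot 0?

535

51 hashes to 7; slot 7 is free -> place at 7.
384 hashes to 10; slot 10 is free -> place at 10.
382 hashes to 8; slot 8 is free -> place at 8.
535 hashes to 7; 7,8 taken -> place at 0.
23 hashes to 1; slot 1 is free -> place at 1.
84 hashes to 7; 7,8,0 taken -> place at 5.
Table: [535, 23, _, _, _, 84, _, 51, 382, _, 384]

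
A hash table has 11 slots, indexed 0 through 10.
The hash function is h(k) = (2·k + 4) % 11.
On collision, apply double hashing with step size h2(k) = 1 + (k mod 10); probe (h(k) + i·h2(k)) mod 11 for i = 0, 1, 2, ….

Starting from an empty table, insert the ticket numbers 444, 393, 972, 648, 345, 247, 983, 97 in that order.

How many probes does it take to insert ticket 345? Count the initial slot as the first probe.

2

Insert 444: h=1, slot 1 empty -> index 1.
Insert 393: h=9, slot 9 empty -> index 9.
Insert 972: h=1, h2=3, slot 1 occupied -> index 4.
Insert 648: h=2, slot 2 empty -> index 2.
Insert 345: h=1, h2=6, slot 1 occupied -> index 7.
Insert 247: h=3, slot 3 empty -> index 3.
Insert 983: h=1, h2=4, slot 1 occupied -> index 5.
Insert 97: h=0, slot 0 empty -> index 0.
Table: [97, 444, 648, 247, 972, 983, -, 345, -, 393, -]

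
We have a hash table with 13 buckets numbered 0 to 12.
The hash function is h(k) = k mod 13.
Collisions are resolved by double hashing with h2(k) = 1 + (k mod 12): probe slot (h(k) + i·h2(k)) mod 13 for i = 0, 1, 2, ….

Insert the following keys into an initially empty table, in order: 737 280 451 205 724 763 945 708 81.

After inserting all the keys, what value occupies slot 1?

737: h=9 -> slot 9
280: h=7 -> slot 7
451: h=9, h2=8, probe 9,4 -> slot 4
205: h=10 -> slot 10
724: h=9, h2=5, probe 9,1 -> slot 1
763: h=9, h2=8, probe 9,4,12 -> slot 12
945: h=9, h2=10, probe 9,6 -> slot 6
708: h=6, h2=1, probe 6,7,8 -> slot 8
81: h=3 -> slot 3
Table: [_, 724, _, 81, 451, _, 945, 280, 708, 737, 205, _, 763]

724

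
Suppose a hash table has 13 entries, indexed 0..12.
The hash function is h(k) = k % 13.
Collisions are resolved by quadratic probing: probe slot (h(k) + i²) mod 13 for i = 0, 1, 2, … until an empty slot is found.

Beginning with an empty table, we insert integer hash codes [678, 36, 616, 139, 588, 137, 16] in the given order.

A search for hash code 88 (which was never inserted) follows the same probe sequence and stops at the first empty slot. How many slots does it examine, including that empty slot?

2

Insert 678: h=2, slot 2 empty => index 2.
Insert 36: h=10, slot 10 empty => index 10.
Insert 616: h=5, slot 5 empty => index 5.
Insert 139: h=9, slot 9 empty => index 9.
Insert 588: h=3, slot 3 empty => index 3.
Insert 137: h=7, slot 7 empty => index 7.
Insert 16: h=3, slot 3 occupied => index 4.
Table: [∅, ∅, 678, 588, 16, 616, ∅, 137, ∅, 139, 36, ∅, ∅]
Lookup 88: h=10, probe 10,11 → slot 11 empty, not found.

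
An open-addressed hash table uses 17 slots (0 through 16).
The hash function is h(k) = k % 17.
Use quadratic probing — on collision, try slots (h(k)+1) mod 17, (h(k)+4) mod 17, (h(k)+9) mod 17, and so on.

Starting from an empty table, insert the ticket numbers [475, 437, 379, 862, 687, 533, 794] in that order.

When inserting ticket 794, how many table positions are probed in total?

475: h=16 -> slot 16
437: h=12 -> slot 12
379: h=5 -> slot 5
862: h=12, probe 12,13 -> slot 13
687: h=7 -> slot 7
533: h=6 -> slot 6
794: h=12, probe 12,13,16,4 -> slot 4
Table: [-, -, -, -, 794, 379, 533, 687, -, -, -, -, 437, 862, -, -, 475]

4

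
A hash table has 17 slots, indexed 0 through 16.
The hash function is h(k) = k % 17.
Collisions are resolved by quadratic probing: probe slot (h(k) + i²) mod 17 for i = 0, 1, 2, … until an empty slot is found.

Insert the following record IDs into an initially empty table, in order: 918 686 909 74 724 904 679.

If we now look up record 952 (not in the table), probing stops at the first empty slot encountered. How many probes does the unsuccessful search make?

918: h=0 => slot 0
686: h=6 => slot 6
909: h=8 => slot 8
74: h=6, probe 6,7 => slot 7
724: h=10 => slot 10
904: h=3 => slot 3
679: h=16 => slot 16
Table: [918, ∅, ∅, 904, ∅, ∅, 686, 74, 909, ∅, 724, ∅, ∅, ∅, ∅, ∅, 679]
Lookup 952: h=0, probe 0,1 → slot 1 empty, not found.

2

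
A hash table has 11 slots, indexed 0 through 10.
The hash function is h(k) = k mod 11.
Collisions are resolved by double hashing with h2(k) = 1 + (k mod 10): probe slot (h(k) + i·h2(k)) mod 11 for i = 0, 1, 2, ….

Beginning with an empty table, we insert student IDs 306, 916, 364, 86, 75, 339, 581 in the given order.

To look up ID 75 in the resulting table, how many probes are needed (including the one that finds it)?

2

306: h=9 -> slot 9
916: h=3 -> slot 3
364: h=1 -> slot 1
86: h=9, h2=7, probe 9,5 -> slot 5
75: h=9, h2=6, probe 9,4 -> slot 4
339: h=9, h2=10, probe 9,8 -> slot 8
581: h=9, h2=2, probe 9,0 -> slot 0
Table: [581, 364, ., 916, 75, 86, ., ., 339, 306, .]
Lookup 75: h=9, h2=6, probe 9,4 → found at 4.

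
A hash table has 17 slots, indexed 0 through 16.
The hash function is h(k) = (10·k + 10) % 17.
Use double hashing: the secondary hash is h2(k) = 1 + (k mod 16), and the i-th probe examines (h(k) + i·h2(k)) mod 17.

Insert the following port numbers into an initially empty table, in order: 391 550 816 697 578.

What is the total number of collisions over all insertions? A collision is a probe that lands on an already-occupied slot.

3

Insert 391: h=10, slot 10 empty → index 10.
Insert 550: h=2, slot 2 empty → index 2.
Insert 816: h=10, h2=1, slot 10 occupied → index 11.
Insert 697: h=10, h2=10, slot 10 occupied → index 3.
Insert 578: h=10, h2=3, slot 10 occupied → index 13.
Table: [_, _, 550, 697, _, _, _, _, _, _, 391, 816, _, 578, _, _, _]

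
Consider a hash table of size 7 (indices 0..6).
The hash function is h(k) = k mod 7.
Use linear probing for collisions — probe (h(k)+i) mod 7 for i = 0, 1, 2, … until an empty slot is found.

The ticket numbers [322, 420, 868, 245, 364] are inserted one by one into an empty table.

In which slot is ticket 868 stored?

322: h=0 -> slot 0
420: h=0, probe 0,1 -> slot 1
868: h=0, probe 0,1,2 -> slot 2
245: h=0, probe 0,1,2,3 -> slot 3
364: h=0, probe 0,1,2,3,4 -> slot 4
Table: [322, 420, 868, 245, 364, _, _]

2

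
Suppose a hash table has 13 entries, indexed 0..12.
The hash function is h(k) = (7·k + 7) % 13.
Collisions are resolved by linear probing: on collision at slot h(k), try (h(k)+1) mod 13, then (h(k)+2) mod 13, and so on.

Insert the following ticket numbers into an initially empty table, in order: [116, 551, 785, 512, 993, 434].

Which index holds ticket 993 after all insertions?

6

116: h=0 => slot 0
551: h=3 => slot 3
785: h=3, probe 3,4 => slot 4
512: h=3, probe 3,4,5 => slot 5
993: h=3, probe 3,4,5,6 => slot 6
434: h=3, probe 3,4,5,6,7 => slot 7
Table: [116, -, -, 551, 785, 512, 993, 434, -, -, -, -, -]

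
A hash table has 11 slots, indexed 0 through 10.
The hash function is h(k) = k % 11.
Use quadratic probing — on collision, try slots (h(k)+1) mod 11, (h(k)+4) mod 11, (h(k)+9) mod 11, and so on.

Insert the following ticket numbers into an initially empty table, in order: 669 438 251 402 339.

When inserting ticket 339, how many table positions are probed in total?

Insert 669: h=9, slot 9 empty => index 9.
Insert 438: h=9, slot 9 occupied => index 10.
Insert 251: h=9, slots 9,10 occupied => index 2.
Insert 402: h=6, slot 6 empty => index 6.
Insert 339: h=9, slots 9,10,2 occupied => index 7.
Table: [., ., 251, ., ., ., 402, 339, ., 669, 438]

4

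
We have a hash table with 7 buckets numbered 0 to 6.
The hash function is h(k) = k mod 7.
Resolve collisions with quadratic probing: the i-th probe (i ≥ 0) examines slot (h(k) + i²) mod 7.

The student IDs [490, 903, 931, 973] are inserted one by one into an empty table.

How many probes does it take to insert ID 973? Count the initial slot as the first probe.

4

490 hashes to 0; slot 0 is free => place at 0.
903 hashes to 0; 0 taken => place at 1.
931 hashes to 0; 0,1 taken => place at 4.
973 hashes to 0; 0,1,4 taken => place at 2.
Table: [490, 903, 973, —, 931, —, —]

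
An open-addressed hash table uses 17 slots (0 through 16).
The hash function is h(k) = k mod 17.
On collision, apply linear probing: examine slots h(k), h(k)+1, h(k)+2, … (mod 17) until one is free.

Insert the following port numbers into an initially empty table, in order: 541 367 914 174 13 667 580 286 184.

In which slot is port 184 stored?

541: h=14 → slot 14
367: h=10 → slot 10
914: h=13 → slot 13
174: h=4 → slot 4
13: h=13, probe 13,14,15 → slot 15
667: h=4, probe 4,5 → slot 5
580: h=2 → slot 2
286: h=14, probe 14,15,16 → slot 16
184: h=14, probe 14,15,16,0 → slot 0
Table: [184, ∅, 580, ∅, 174, 667, ∅, ∅, ∅, ∅, 367, ∅, ∅, 914, 541, 13, 286]

0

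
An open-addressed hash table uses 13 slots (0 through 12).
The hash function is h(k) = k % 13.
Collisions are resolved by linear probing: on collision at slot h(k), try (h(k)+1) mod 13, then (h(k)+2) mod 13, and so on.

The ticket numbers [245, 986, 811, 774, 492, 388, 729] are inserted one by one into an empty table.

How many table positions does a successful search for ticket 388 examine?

245 hashes to 11; slot 11 is free → place at 11.
986 hashes to 11; 11 taken → place at 12.
811 hashes to 5; slot 5 is free → place at 5.
774 hashes to 7; slot 7 is free → place at 7.
492 hashes to 11; 11,12 taken → place at 0.
388 hashes to 11; 11,12,0 taken → place at 1.
729 hashes to 1; 1 taken → place at 2.
Table: [492, 388, 729, —, —, 811, —, 774, —, —, —, 245, 986]
Lookup 388: h=11, probe 11,12,0,1 → found at 1.

4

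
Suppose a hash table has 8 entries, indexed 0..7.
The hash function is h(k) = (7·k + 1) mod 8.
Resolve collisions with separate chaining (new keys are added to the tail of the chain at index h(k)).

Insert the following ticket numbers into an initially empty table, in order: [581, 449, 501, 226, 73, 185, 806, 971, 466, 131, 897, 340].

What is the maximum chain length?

581 -> bucket 4
449 -> bucket 0
501 -> bucket 4 (collision)
226 -> bucket 7
73 -> bucket 0 (collision)
185 -> bucket 0 (collision)
806 -> bucket 3
971 -> bucket 6
466 -> bucket 7 (collision)
131 -> bucket 6 (collision)
897 -> bucket 0 (collision)
340 -> bucket 5
Final buckets:
0: 449 -> 73 -> 185 -> 897
1: _
2: _
3: 806
4: 581 -> 501
5: 340
6: 971 -> 131
7: 226 -> 466

4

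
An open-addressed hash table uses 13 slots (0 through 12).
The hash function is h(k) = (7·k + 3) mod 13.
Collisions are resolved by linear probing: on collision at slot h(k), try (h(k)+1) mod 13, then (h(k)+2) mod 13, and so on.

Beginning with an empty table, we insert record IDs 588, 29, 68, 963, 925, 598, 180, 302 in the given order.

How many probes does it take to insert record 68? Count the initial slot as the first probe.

588: h=11 => slot 11
29: h=11, probe 11,12 => slot 12
68: h=11, probe 11,12,0 => slot 0
963: h=10 => slot 10
925: h=4 => slot 4
598: h=3 => slot 3
180: h=2 => slot 2
302: h=11, probe 11,12,0,1 => slot 1
Table: [68, 302, 180, 598, 925, ∅, ∅, ∅, ∅, ∅, 963, 588, 29]

3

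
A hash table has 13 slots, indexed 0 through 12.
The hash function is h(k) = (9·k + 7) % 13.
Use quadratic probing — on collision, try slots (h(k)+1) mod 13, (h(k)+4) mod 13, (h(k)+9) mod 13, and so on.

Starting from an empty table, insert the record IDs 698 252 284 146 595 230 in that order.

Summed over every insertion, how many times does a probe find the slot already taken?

698 hashes to 10; slot 10 is free => place at 10.
252 hashes to 0; slot 0 is free => place at 0.
284 hashes to 2; slot 2 is free => place at 2.
146 hashes to 8; slot 8 is free => place at 8.
595 hashes to 6; slot 6 is free => place at 6.
230 hashes to 10; 10 taken => place at 11.
Table: [252, _, 284, _, _, _, 595, _, 146, _, 698, 230, _]

1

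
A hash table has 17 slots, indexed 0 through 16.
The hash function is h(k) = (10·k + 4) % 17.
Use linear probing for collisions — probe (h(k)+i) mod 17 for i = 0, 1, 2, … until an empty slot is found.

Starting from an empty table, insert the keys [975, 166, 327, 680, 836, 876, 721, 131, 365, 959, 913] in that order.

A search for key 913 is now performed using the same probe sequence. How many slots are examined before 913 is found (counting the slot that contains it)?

Insert 975: h=13, slot 13 empty -> index 13.
Insert 166: h=15, slot 15 empty -> index 15.
Insert 327: h=10, slot 10 empty -> index 10.
Insert 680: h=4, slot 4 empty -> index 4.
Insert 836: h=0, slot 0 empty -> index 0.
Insert 876: h=9, slot 9 empty -> index 9.
Insert 721: h=6, slot 6 empty -> index 6.
Insert 131: h=5, slot 5 empty -> index 5.
Insert 365: h=16, slot 16 empty -> index 16.
Insert 959: h=6, slot 6 occupied -> index 7.
Insert 913: h=5, slots 5,6,7 occupied -> index 8.
Table: [836, -, -, -, 680, 131, 721, 959, 913, 876, 327, -, -, 975, -, 166, 365]
Lookup 913: h=5, probe 5,6,7,8 → found at 8.

4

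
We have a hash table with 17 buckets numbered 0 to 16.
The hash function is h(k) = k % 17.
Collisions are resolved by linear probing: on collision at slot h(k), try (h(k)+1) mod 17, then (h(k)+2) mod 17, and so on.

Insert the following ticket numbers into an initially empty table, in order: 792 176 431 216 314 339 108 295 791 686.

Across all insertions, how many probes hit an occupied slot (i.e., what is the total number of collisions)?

21

792 hashes to 10; slot 10 is free => place at 10.
176 hashes to 6; slot 6 is free => place at 6.
431 hashes to 6; 6 taken => place at 7.
216 hashes to 12; slot 12 is free => place at 12.
314 hashes to 8; slot 8 is free => place at 8.
339 hashes to 16; slot 16 is free => place at 16.
108 hashes to 6; 6,7,8 taken => place at 9.
295 hashes to 6; 6,7,8,9,10 taken => place at 11.
791 hashes to 9; 9,10,11,12 taken => place at 13.
686 hashes to 6; 6,7,8,9,10,11,12,13 taken => place at 14.
Table: [∅, ∅, ∅, ∅, ∅, ∅, 176, 431, 314, 108, 792, 295, 216, 791, 686, ∅, 339]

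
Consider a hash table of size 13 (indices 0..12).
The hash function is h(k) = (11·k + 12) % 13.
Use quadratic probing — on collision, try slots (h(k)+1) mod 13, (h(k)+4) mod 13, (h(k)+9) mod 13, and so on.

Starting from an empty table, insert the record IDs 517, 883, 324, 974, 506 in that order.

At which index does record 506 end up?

517: h=5 => slot 5
883: h=1 => slot 1
324: h=1, probe 1,2 => slot 2
974: h=1, probe 1,2,5,10 => slot 10
506: h=1, probe 1,2,5,10,4 => slot 4
Table: [∅, 883, 324, ∅, 506, 517, ∅, ∅, ∅, ∅, 974, ∅, ∅]

4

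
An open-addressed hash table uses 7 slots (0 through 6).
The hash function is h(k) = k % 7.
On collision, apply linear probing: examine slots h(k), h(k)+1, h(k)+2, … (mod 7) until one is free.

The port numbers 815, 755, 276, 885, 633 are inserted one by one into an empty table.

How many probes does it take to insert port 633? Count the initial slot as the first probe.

5

Insert 815: h=3, slot 3 empty => index 3.
Insert 755: h=6, slot 6 empty => index 6.
Insert 276: h=3, slot 3 occupied => index 4.
Insert 885: h=3, slots 3,4 occupied => index 5.
Insert 633: h=3, slots 3,4,5,6 occupied => index 0.
Table: [633, —, —, 815, 276, 885, 755]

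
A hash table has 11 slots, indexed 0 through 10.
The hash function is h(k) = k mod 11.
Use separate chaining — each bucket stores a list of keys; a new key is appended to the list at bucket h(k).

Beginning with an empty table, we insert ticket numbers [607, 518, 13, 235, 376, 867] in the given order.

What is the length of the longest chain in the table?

Insert 607: h=2, bucket 2 empty → new chain.
Insert 518: h=1, bucket 1 empty → new chain.
Insert 13: h=2, bucket 2 nonempty → append to chain.
Insert 235: h=4, bucket 4 empty → new chain.
Insert 376: h=2, bucket 2 nonempty → append to chain.
Insert 867: h=9, bucket 9 empty → new chain.
Final buckets:
0: _
1: 518
2: 607 -> 13 -> 376
3: _
4: 235
5: _
6: _
7: _
8: _
9: 867
10: _

3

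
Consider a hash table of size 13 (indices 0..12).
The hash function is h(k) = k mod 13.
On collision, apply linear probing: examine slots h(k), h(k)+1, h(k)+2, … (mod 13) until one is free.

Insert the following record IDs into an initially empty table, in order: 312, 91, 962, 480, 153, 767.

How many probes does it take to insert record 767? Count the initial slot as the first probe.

Insert 312: h=0, slot 0 empty -> index 0.
Insert 91: h=0, slot 0 occupied -> index 1.
Insert 962: h=0, slots 0,1 occupied -> index 2.
Insert 480: h=12, slot 12 empty -> index 12.
Insert 153: h=10, slot 10 empty -> index 10.
Insert 767: h=0, slots 0,1,2 occupied -> index 3.
Table: [312, 91, 962, 767, _, _, _, _, _, _, 153, _, 480]

4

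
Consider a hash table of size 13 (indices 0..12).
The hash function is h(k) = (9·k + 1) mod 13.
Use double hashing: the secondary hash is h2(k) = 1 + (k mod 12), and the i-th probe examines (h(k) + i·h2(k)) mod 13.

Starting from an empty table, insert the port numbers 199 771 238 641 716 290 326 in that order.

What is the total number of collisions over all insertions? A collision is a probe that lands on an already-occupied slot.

199: h=11 => slot 11
771: h=11, h2=4, probe 11,2 => slot 2
238: h=11, h2=11, probe 11,9 => slot 9
641: h=11, h2=6, probe 11,4 => slot 4
716: h=10 => slot 10
290: h=11, h2=3, probe 11,1 => slot 1
326: h=10, h2=3, probe 10,0 => slot 0
Table: [326, 290, 771, -, 641, -, -, -, -, 238, 716, 199, -]

5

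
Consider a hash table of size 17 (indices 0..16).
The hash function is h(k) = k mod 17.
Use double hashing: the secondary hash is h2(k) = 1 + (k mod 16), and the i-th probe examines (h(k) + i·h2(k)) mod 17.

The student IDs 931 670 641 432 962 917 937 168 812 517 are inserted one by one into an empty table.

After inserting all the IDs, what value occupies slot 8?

432

931 hashes to 13; slot 13 is free → place at 13.
670 hashes to 7; slot 7 is free → place at 7.
641 hashes to 12; slot 12 is free → place at 12.
432 hashes to 7, h2=1; 7 taken → place at 8.
962 hashes to 10; slot 10 is free → place at 10.
917 hashes to 16; slot 16 is free → place at 16.
937 hashes to 2; slot 2 is free → place at 2.
168 hashes to 15; slot 15 is free → place at 15.
812 hashes to 13, h2=13; 13 taken → place at 9.
517 hashes to 7, h2=6; 7,13,2,8 taken → place at 14.
Table: [-, -, 937, -, -, -, -, 670, 432, 812, 962, -, 641, 931, 517, 168, 917]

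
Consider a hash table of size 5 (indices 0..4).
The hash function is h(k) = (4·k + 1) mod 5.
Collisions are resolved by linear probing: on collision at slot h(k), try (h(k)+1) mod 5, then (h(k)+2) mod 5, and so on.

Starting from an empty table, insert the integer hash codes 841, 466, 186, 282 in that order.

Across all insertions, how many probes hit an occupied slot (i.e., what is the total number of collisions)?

841: h=0 => slot 0
466: h=0, probe 0,1 => slot 1
186: h=0, probe 0,1,2 => slot 2
282: h=4 => slot 4
Table: [841, 466, 186, -, 282]

3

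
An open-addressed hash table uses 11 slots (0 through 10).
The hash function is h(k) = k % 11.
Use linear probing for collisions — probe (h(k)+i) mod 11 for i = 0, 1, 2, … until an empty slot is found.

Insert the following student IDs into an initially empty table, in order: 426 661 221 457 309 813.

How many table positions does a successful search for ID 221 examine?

Insert 426: h=8, slot 8 empty -> index 8.
Insert 661: h=1, slot 1 empty -> index 1.
Insert 221: h=1, slot 1 occupied -> index 2.
Insert 457: h=6, slot 6 empty -> index 6.
Insert 309: h=1, slots 1,2 occupied -> index 3.
Insert 813: h=10, slot 10 empty -> index 10.
Table: [∅, 661, 221, 309, ∅, ∅, 457, ∅, 426, ∅, 813]
Lookup 221: h=1, probe 1,2 → found at 2.

2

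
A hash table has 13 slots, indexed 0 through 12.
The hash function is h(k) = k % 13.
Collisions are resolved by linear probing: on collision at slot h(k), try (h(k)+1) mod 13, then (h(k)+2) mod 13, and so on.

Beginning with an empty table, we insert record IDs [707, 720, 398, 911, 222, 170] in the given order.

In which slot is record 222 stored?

Insert 707: h=5, slot 5 empty → index 5.
Insert 720: h=5, slot 5 occupied → index 6.
Insert 398: h=8, slot 8 empty → index 8.
Insert 911: h=1, slot 1 empty → index 1.
Insert 222: h=1, slot 1 occupied → index 2.
Insert 170: h=1, slots 1,2 occupied → index 3.
Table: [∅, 911, 222, 170, ∅, 707, 720, ∅, 398, ∅, ∅, ∅, ∅]

2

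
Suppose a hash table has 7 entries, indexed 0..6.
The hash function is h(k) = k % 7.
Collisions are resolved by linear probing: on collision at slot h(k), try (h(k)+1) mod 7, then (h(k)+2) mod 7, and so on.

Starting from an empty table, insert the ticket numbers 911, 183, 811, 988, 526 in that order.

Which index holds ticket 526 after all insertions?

4

Insert 911: h=1, slot 1 empty => index 1.
Insert 183: h=1, slot 1 occupied => index 2.
Insert 811: h=6, slot 6 empty => index 6.
Insert 988: h=1, slots 1,2 occupied => index 3.
Insert 526: h=1, slots 1,2,3 occupied => index 4.
Table: [., 911, 183, 988, 526, ., 811]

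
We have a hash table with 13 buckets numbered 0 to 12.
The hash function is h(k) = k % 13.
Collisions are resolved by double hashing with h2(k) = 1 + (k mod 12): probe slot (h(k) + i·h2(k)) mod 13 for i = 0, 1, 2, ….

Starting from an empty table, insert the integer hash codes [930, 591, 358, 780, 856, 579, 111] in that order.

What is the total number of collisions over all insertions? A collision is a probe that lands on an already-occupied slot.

930 hashes to 7; slot 7 is free → place at 7.
591 hashes to 6; slot 6 is free → place at 6.
358 hashes to 7, h2=11; 7 taken → place at 5.
780 hashes to 0; slot 0 is free → place at 0.
856 hashes to 11; slot 11 is free → place at 11.
579 hashes to 7, h2=4; 7,11 taken → place at 2.
111 hashes to 7, h2=4; 7,11,2,6 taken → place at 10.
Table: [780, ∅, 579, ∅, ∅, 358, 591, 930, ∅, ∅, 111, 856, ∅]

7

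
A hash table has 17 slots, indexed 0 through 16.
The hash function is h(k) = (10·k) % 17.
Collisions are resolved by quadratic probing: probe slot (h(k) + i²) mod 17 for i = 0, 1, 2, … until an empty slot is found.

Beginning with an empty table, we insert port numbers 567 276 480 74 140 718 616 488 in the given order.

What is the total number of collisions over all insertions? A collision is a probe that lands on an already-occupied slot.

567: h=9 => slot 9
276: h=6 => slot 6
480: h=6, probe 6,7 => slot 7
74: h=9, probe 9,10 => slot 10
140: h=6, probe 6,7,10,15 => slot 15
718: h=6, probe 6,7,10,15,5 => slot 5
616: h=6, probe 6,7,10,15,5,14 => slot 14
488: h=1 => slot 1
Table: [—, 488, —, —, —, 718, 276, 480, —, 567, 74, —, —, —, 616, 140, —]

14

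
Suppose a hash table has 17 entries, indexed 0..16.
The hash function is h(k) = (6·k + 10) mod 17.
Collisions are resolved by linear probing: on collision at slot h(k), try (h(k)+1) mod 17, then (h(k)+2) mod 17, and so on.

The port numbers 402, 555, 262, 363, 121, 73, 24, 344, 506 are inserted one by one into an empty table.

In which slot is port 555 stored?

9

Insert 402: h=8, slot 8 empty → index 8.
Insert 555: h=8, slot 8 occupied → index 9.
Insert 262: h=1, slot 1 empty → index 1.
Insert 363: h=12, slot 12 empty → index 12.
Insert 121: h=5, slot 5 empty → index 5.
Insert 73: h=6, slot 6 empty → index 6.
Insert 24: h=1, slot 1 occupied → index 2.
Insert 344: h=0, slot 0 empty → index 0.
Insert 506: h=3, slot 3 empty → index 3.
Table: [344, 262, 24, 506, ., 121, 73, ., 402, 555, ., ., 363, ., ., ., .]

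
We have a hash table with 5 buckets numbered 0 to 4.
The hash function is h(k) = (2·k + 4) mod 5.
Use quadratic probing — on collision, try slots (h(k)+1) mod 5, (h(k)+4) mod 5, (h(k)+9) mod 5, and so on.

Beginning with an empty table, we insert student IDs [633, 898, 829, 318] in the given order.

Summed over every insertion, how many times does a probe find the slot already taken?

3

Insert 633: h=0, slot 0 empty -> index 0.
Insert 898: h=0, slot 0 occupied -> index 1.
Insert 829: h=2, slot 2 empty -> index 2.
Insert 318: h=0, slots 0,1 occupied -> index 4.
Table: [633, 898, 829, —, 318]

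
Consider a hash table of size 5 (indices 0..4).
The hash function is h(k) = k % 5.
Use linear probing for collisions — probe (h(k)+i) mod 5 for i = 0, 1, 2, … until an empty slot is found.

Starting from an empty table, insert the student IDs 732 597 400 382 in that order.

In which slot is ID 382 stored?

732: h=2 → slot 2
597: h=2, probe 2,3 → slot 3
400: h=0 → slot 0
382: h=2, probe 2,3,4 → slot 4
Table: [400, _, 732, 597, 382]

4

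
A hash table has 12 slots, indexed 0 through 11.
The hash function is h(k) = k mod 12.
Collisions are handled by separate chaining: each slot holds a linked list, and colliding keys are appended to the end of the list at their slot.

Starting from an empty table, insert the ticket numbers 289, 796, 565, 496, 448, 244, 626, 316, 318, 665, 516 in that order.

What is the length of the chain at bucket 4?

5

289 → bucket 1
796 → bucket 4
565 → bucket 1 (collision)
496 → bucket 4 (collision)
448 → bucket 4 (collision)
244 → bucket 4 (collision)
626 → bucket 2
316 → bucket 4 (collision)
318 → bucket 6
665 → bucket 5
516 → bucket 0
Final buckets:
0: 516
1: 289 -> 565
2: 626
3: _
4: 796 -> 496 -> 448 -> 244 -> 316
5: 665
6: 318
7: _
8: _
9: _
10: _
11: _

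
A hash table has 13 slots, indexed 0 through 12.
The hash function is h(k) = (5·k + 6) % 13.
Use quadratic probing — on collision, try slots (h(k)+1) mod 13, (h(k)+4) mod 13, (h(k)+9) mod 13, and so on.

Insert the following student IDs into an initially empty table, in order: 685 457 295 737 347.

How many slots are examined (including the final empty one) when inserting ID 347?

Insert 685: h=12, slot 12 empty => index 12.
Insert 457: h=3, slot 3 empty => index 3.
Insert 295: h=12, slot 12 occupied => index 0.
Insert 737: h=12, slots 12,0,3 occupied => index 8.
Insert 347: h=12, slots 12,0,3,8 occupied => index 2.
Table: [295, ∅, 347, 457, ∅, ∅, ∅, ∅, 737, ∅, ∅, ∅, 685]

5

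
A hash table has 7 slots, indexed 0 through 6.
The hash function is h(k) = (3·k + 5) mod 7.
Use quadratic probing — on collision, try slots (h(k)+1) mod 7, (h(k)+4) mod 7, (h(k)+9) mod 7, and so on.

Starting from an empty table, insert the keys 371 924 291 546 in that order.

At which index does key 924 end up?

371 hashes to 5; slot 5 is free => place at 5.
924 hashes to 5; 5 taken => place at 6.
291 hashes to 3; slot 3 is free => place at 3.
546 hashes to 5; 5,6 taken => place at 2.
Table: [∅, ∅, 546, 291, ∅, 371, 924]

6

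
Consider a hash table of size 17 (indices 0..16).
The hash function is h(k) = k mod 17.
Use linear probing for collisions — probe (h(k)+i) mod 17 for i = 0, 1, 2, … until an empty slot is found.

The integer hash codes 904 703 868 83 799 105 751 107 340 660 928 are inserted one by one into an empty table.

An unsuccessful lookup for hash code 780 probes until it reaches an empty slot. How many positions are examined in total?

904: h=3 → slot 3
703: h=6 → slot 6
868: h=1 → slot 1
83: h=15 → slot 15
799: h=0 → slot 0
105: h=3, probe 3,4 → slot 4
751: h=3, probe 3,4,5 → slot 5
107: h=5, probe 5,6,7 → slot 7
340: h=0, probe 0,1,2 → slot 2
660: h=14 → slot 14
928: h=10 → slot 10
Table: [799, 868, 340, 904, 105, 751, 703, 107, ∅, ∅, 928, ∅, ∅, ∅, 660, 83, ∅]
Lookup 780: h=15, probe 15,16 → slot 16 empty, not found.

2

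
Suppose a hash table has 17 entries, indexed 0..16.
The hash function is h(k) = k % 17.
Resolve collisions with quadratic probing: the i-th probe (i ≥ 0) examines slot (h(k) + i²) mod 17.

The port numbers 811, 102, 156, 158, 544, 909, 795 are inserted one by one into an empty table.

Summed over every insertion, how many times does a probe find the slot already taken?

1

811 hashes to 12; slot 12 is free -> place at 12.
102 hashes to 0; slot 0 is free -> place at 0.
156 hashes to 3; slot 3 is free -> place at 3.
158 hashes to 5; slot 5 is free -> place at 5.
544 hashes to 0; 0 taken -> place at 1.
909 hashes to 8; slot 8 is free -> place at 8.
795 hashes to 13; slot 13 is free -> place at 13.
Table: [102, 544, —, 156, —, 158, —, —, 909, —, —, —, 811, 795, —, —, —]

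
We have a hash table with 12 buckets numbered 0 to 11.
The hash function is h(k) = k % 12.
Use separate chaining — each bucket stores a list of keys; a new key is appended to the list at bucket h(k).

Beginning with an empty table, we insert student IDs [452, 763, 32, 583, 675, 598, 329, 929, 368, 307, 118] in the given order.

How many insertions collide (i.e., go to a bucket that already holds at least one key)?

6

Insert 452: h=8, bucket 8 empty -> new chain.
Insert 763: h=7, bucket 7 empty -> new chain.
Insert 32: h=8, bucket 8 nonempty -> append to chain.
Insert 583: h=7, bucket 7 nonempty -> append to chain.
Insert 675: h=3, bucket 3 empty -> new chain.
Insert 598: h=10, bucket 10 empty -> new chain.
Insert 329: h=5, bucket 5 empty -> new chain.
Insert 929: h=5, bucket 5 nonempty -> append to chain.
Insert 368: h=8, bucket 8 nonempty -> append to chain.
Insert 307: h=7, bucket 7 nonempty -> append to chain.
Insert 118: h=10, bucket 10 nonempty -> append to chain.
Final buckets:
0: -
1: -
2: -
3: 675
4: -
5: 329 -> 929
6: -
7: 763 -> 583 -> 307
8: 452 -> 32 -> 368
9: -
10: 598 -> 118
11: -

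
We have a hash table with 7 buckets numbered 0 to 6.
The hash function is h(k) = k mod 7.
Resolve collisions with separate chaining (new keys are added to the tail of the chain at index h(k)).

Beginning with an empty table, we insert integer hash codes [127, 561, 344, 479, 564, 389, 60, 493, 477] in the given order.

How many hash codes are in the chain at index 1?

4

Insert 127: h=1, bucket 1 empty → new chain.
Insert 561: h=1, bucket 1 nonempty → append to chain.
Insert 344: h=1, bucket 1 nonempty → append to chain.
Insert 479: h=3, bucket 3 empty → new chain.
Insert 564: h=4, bucket 4 empty → new chain.
Insert 389: h=4, bucket 4 nonempty → append to chain.
Insert 60: h=4, bucket 4 nonempty → append to chain.
Insert 493: h=3, bucket 3 nonempty → append to chain.
Insert 477: h=1, bucket 1 nonempty → append to chain.
Final buckets:
0: _
1: 127 -> 561 -> 344 -> 477
2: _
3: 479 -> 493
4: 564 -> 389 -> 60
5: _
6: _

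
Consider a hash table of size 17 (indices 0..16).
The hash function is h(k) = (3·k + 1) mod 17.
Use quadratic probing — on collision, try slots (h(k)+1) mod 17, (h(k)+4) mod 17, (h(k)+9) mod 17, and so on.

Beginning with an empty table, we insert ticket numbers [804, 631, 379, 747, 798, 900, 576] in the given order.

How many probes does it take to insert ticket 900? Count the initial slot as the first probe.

5

804: h=16 => slot 16
631: h=7 => slot 7
379: h=16, probe 16,0 => slot 0
747: h=15 => slot 15
798: h=15, probe 15,16,2 => slot 2
900: h=15, probe 15,16,2,7,14 => slot 14
576: h=12 => slot 12
Table: [379, ∅, 798, ∅, ∅, ∅, ∅, 631, ∅, ∅, ∅, ∅, 576, ∅, 900, 747, 804]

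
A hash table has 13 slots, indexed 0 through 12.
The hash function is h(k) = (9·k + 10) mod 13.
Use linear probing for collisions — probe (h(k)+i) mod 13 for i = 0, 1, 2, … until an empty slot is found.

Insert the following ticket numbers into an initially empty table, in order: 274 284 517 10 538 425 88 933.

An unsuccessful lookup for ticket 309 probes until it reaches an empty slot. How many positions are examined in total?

6

Insert 274: h=6, slot 6 empty -> index 6.
Insert 284: h=5, slot 5 empty -> index 5.
Insert 517: h=9, slot 9 empty -> index 9.
Insert 10: h=9, slot 9 occupied -> index 10.
Insert 538: h=3, slot 3 empty -> index 3.
Insert 425: h=0, slot 0 empty -> index 0.
Insert 88: h=9, slots 9,10 occupied -> index 11.
Insert 933: h=9, slots 9,10,11 occupied -> index 12.
Table: [425, ∅, ∅, 538, ∅, 284, 274, ∅, ∅, 517, 10, 88, 933]
Lookup 309: h=9, probe 9,10,11,12,0,1 → slot 1 empty, not found.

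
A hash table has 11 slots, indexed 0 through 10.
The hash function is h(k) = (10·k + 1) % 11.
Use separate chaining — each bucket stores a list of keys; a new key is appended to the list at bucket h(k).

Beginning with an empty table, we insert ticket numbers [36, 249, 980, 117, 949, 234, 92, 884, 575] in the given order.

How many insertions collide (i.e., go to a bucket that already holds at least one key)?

5

Insert 36: h=9, bucket 9 empty → new chain.
Insert 249: h=5, bucket 5 empty → new chain.
Insert 980: h=0, bucket 0 empty → new chain.
Insert 117: h=5, bucket 5 nonempty → append to chain.
Insert 949: h=9, bucket 9 nonempty → append to chain.
Insert 234: h=9, bucket 9 nonempty → append to chain.
Insert 92: h=8, bucket 8 empty → new chain.
Insert 884: h=8, bucket 8 nonempty → append to chain.
Insert 575: h=9, bucket 9 nonempty → append to chain.
Final buckets:
0: 980
1: —
2: —
3: —
4: —
5: 249 -> 117
6: —
7: —
8: 92 -> 884
9: 36 -> 949 -> 234 -> 575
10: —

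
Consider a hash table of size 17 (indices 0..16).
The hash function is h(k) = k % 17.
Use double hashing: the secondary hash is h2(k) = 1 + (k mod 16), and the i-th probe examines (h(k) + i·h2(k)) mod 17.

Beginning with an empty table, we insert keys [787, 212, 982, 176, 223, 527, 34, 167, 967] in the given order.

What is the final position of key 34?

787: h=5 => slot 5
212: h=8 => slot 8
982: h=13 => slot 13
176: h=6 => slot 6
223: h=2 => slot 2
527: h=0 => slot 0
34: h=0, h2=3, probe 0,3 => slot 3
167: h=14 => slot 14
967: h=15 => slot 15
Table: [527, —, 223, 34, —, 787, 176, —, 212, —, —, —, —, 982, 167, 967, —]

3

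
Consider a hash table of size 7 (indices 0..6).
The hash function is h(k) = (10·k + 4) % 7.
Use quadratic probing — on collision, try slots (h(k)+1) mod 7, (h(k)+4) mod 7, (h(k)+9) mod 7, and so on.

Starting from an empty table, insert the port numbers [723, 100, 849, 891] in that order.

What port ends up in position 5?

891

Insert 723: h=3, slot 3 empty -> index 3.
Insert 100: h=3, slot 3 occupied -> index 4.
Insert 849: h=3, slots 3,4 occupied -> index 0.
Insert 891: h=3, slots 3,4,0 occupied -> index 5.
Table: [849, ∅, ∅, 723, 100, 891, ∅]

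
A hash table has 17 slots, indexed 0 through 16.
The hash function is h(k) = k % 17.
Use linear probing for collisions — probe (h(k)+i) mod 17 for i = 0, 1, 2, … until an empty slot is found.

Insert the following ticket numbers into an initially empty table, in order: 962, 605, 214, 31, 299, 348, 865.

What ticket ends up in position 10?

962 hashes to 10; slot 10 is free -> place at 10.
605 hashes to 10; 10 taken -> place at 11.
214 hashes to 10; 10,11 taken -> place at 12.
31 hashes to 14; slot 14 is free -> place at 14.
299 hashes to 10; 10,11,12 taken -> place at 13.
348 hashes to 8; slot 8 is free -> place at 8.
865 hashes to 15; slot 15 is free -> place at 15.
Table: [∅, ∅, ∅, ∅, ∅, ∅, ∅, ∅, 348, ∅, 962, 605, 214, 299, 31, 865, ∅]

962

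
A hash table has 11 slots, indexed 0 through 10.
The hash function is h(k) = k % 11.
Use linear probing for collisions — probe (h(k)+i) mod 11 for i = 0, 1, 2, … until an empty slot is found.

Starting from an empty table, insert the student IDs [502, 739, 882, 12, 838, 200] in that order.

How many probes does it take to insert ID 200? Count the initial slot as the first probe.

Insert 502: h=7, slot 7 empty → index 7.
Insert 739: h=2, slot 2 empty → index 2.
Insert 882: h=2, slot 2 occupied → index 3.
Insert 12: h=1, slot 1 empty → index 1.
Insert 838: h=2, slots 2,3 occupied → index 4.
Insert 200: h=2, slots 2,3,4 occupied → index 5.
Table: [—, 12, 739, 882, 838, 200, —, 502, —, —, —]

4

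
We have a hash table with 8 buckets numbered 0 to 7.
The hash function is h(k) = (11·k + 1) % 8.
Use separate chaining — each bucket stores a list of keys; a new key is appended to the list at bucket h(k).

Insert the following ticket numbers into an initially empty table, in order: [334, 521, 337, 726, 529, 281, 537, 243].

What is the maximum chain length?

Insert 334: h=3, bucket 3 empty → new chain.
Insert 521: h=4, bucket 4 empty → new chain.
Insert 337: h=4, bucket 4 nonempty → append to chain.
Insert 726: h=3, bucket 3 nonempty → append to chain.
Insert 529: h=4, bucket 4 nonempty → append to chain.
Insert 281: h=4, bucket 4 nonempty → append to chain.
Insert 537: h=4, bucket 4 nonempty → append to chain.
Insert 243: h=2, bucket 2 empty → new chain.
Final buckets:
0: ∅
1: ∅
2: 243
3: 334 -> 726
4: 521 -> 337 -> 529 -> 281 -> 537
5: ∅
6: ∅
7: ∅

5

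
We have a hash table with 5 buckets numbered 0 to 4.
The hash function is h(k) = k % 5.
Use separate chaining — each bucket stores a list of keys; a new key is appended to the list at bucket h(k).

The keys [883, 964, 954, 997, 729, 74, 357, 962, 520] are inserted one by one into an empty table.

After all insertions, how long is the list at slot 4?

Insert 883: h=3, bucket 3 empty -> new chain.
Insert 964: h=4, bucket 4 empty -> new chain.
Insert 954: h=4, bucket 4 nonempty -> append to chain.
Insert 997: h=2, bucket 2 empty -> new chain.
Insert 729: h=4, bucket 4 nonempty -> append to chain.
Insert 74: h=4, bucket 4 nonempty -> append to chain.
Insert 357: h=2, bucket 2 nonempty -> append to chain.
Insert 962: h=2, bucket 2 nonempty -> append to chain.
Insert 520: h=0, bucket 0 empty -> new chain.
Final buckets:
0: 520
1: _
2: 997 -> 357 -> 962
3: 883
4: 964 -> 954 -> 729 -> 74

4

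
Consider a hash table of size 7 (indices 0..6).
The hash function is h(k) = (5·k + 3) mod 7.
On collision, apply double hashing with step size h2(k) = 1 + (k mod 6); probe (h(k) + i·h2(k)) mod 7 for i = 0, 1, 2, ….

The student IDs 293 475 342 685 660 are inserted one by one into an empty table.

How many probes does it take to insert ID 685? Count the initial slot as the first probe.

293: h=5 -> slot 5
475: h=5, h2=2, probe 5,0 -> slot 0
342: h=5, h2=1, probe 5,6 -> slot 6
685: h=5, h2=2, probe 5,0,2 -> slot 2
660: h=6, h2=1, probe 6,0,1 -> slot 1
Table: [475, 660, 685, _, _, 293, 342]

3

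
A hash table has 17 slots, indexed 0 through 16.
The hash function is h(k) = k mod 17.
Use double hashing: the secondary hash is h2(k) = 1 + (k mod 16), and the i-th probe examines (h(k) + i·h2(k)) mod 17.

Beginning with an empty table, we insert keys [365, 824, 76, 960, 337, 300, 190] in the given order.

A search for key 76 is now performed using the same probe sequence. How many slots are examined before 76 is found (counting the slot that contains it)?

365 hashes to 8; slot 8 is free => place at 8.
824 hashes to 8, h2=9; 8 taken => place at 0.
76 hashes to 8, h2=13; 8 taken => place at 4.
960 hashes to 8, h2=1; 8 taken => place at 9.
337 hashes to 14; slot 14 is free => place at 14.
300 hashes to 11; slot 11 is free => place at 11.
190 hashes to 3; slot 3 is free => place at 3.
Table: [824, -, -, 190, 76, -, -, -, 365, 960, -, 300, -, -, 337, -, -]
Lookup 76: h=8, h2=13, probe 8,4 → found at 4.

2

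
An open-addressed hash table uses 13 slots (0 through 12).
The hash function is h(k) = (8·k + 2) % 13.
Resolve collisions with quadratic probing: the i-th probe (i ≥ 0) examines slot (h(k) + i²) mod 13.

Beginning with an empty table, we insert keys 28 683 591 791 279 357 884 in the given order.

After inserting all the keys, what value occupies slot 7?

357

28: h=5 -> slot 5
683: h=6 -> slot 6
591: h=11 -> slot 11
791: h=12 -> slot 12
279: h=11, probe 11,12,2 -> slot 2
357: h=11, probe 11,12,2,7 -> slot 7
884: h=2, probe 2,3 -> slot 3
Table: [., ., 279, 884, ., 28, 683, 357, ., ., ., 591, 791]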